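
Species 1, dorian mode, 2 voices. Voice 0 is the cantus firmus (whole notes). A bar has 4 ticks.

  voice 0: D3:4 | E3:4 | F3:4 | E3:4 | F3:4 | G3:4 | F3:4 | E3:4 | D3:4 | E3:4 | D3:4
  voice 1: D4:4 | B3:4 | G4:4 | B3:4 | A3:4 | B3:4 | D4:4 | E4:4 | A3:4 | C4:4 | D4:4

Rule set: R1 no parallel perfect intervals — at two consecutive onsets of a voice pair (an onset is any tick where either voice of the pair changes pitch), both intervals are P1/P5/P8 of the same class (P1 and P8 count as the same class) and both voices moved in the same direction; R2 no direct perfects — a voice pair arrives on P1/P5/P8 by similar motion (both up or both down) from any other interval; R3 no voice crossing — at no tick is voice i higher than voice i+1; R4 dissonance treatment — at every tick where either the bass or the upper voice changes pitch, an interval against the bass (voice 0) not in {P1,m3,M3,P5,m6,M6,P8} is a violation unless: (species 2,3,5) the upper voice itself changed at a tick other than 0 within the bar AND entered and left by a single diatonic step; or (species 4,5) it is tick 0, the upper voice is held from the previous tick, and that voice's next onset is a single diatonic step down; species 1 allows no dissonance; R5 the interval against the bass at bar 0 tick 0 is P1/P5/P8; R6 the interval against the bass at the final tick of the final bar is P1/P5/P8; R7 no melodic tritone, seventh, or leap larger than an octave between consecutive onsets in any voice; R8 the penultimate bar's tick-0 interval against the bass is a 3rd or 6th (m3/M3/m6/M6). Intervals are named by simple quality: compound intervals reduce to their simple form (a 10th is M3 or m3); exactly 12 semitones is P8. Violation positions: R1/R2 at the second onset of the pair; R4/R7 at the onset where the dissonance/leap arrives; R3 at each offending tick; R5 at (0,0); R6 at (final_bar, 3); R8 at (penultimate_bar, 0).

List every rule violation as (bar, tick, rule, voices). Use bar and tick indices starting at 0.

(2, 0, R4, (0, 1))
(3, 0, R2, (0, 1))
(8, 0, R2, (0, 1))

bar 0: v0=D3 v1=D4 downbeat P8
bar 1: v0=E3 v1=B3 downbeat P5
bar 2: v0=F3 v1=G4 downbeat M2
bar 3: v0=E3 v1=B3 downbeat P5
bar 4: v0=F3 v1=A3 downbeat M3
bar 5: v0=G3 v1=B3 downbeat M3
bar 6: v0=F3 v1=D4 downbeat M6
bar 7: v0=E3 v1=E4 downbeat P8
bar 8: v0=D3 v1=A3 downbeat P5
bar 9: v0=E3 v1=C4 downbeat m6
bar 10: v0=D3 v1=D4 downbeat P8
  -> R4 @ bar 2 tick 0 v(0, 1): F3/G4 M2 untreated
  -> R2 @ bar 3 tick 0 v(0, 1): F3/G4 M2 -> E3/B3 P5 similar
  -> R2 @ bar 8 tick 0 v(0, 1): E3/E4 P8 -> D3/A3 P5 similar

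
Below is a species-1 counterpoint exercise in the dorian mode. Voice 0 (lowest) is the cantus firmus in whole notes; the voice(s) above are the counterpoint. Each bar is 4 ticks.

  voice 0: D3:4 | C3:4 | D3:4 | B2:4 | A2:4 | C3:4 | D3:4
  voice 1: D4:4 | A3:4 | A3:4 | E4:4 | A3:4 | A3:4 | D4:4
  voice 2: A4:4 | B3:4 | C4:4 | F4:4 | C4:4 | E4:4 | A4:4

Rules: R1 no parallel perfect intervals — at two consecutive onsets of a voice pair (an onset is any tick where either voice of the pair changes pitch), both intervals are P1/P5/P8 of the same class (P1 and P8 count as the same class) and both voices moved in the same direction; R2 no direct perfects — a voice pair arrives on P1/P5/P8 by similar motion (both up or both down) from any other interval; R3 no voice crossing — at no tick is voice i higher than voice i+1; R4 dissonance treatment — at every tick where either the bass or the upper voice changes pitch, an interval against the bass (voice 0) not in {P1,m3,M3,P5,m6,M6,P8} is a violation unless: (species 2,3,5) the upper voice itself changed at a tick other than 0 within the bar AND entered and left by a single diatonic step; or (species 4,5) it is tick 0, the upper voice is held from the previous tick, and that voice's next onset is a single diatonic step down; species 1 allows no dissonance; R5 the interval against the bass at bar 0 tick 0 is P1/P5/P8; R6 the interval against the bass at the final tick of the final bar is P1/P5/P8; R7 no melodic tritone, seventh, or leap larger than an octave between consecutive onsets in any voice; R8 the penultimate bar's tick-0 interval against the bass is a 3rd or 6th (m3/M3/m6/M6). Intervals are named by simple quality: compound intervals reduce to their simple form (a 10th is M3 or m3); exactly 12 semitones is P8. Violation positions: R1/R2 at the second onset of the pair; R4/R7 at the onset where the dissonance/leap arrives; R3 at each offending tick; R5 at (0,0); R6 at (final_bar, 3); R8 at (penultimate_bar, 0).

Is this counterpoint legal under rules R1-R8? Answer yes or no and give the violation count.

bar 0: v0=D3 v1=D4 v2=A4 (P5)
bar 1: v0=C3 v1=A3 v2=B3 (M7)
bar 2: v0=D3 v1=A3 v2=C4 (m7)
bar 3: v0=B2 v1=E4 v2=F4 (TT)
bar 4: v0=A2 v1=A3 v2=C4 (m3)
bar 5: v0=C3 v1=A3 v2=E4 (M3)
bar 6: v0=D3 v1=D4 v2=A4 (P5)
  R4 @ bar1.0: C3/B3 M7 untreated
  R7 @ bar1.0: A4->B3 leap 10st
  R4 @ bar2.0: D3/C4 m7 untreated
  R4 @ bar3.0: B2/E4 P4 untreated
  R4 @ bar3.0: B2/F4 TT untreated
  R2 @ bar4.0: B2/E4 P4 -> A2/A3 P8 similar
  R1 @ bar6.0: A3/E4 P5 -> D4/A4 P5 similar
  R2 @ bar6.0: C3/A3 M6 -> D3/D4 P8 similar
  R2 @ bar6.0: C3/E4 M3 -> D3/A4 P5 similar

No (9 violations)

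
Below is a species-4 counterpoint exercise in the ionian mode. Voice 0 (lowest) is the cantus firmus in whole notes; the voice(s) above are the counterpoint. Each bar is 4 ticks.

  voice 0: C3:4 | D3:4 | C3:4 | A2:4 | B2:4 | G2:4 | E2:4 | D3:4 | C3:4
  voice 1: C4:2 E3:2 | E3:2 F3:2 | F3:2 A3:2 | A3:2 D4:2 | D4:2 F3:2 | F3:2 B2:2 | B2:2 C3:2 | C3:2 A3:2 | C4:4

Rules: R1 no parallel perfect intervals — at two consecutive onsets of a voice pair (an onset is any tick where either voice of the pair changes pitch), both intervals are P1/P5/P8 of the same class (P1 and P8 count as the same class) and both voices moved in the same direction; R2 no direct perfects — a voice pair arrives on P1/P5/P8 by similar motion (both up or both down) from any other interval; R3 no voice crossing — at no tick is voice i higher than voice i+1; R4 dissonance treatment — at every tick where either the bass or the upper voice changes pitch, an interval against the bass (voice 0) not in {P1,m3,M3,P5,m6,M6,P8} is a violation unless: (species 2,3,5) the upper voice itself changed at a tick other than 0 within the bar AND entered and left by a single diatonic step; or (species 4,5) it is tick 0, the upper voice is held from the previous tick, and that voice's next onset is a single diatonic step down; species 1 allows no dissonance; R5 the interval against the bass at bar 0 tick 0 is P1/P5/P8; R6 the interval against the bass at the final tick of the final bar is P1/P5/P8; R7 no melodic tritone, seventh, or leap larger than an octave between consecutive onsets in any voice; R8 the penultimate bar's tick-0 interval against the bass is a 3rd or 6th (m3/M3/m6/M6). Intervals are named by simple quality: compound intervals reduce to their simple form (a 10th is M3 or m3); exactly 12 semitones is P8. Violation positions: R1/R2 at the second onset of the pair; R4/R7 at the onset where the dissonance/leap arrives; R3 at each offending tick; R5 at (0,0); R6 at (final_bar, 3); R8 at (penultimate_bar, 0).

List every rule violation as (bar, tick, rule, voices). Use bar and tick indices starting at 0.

(1, 0, R4, (0, 1))
(2, 0, R4, (0, 1))
(3, 2, R4, (0, 1))
(4, 2, R4, (0, 1))
(5, 0, R4, (0, 1))
(5, 2, R7, (1,))
(7, 0, R3, (0, 1))
(7, 0, R4, (0, 1))
(7, 0, R7, (0,))
(7, 0, R8, (0, 1))
(7, 1, R3, (0, 1))

bar 0: v0=C3 v1=C4 downbeat P8
bar 1: v0=D3 v1=E3 downbeat M2
bar 2: v0=C3 v1=F3 downbeat P4
bar 3: v0=A2 v1=A3 downbeat P8
bar 4: v0=B2 v1=D4 downbeat m3
bar 5: v0=G2 v1=F3 downbeat m7
bar 6: v0=E2 v1=B2 downbeat P5
bar 7: v0=D3 v1=C3 downbeat M2
bar 8: v0=C3 v1=C4 downbeat P8
  -> R4 @ bar 1 tick 0 v(0, 1): D3/E3 M2 untreated
  -> R4 @ bar 2 tick 0 v(0, 1): C3/F3 P4 untreated
  -> R4 @ bar 3 tick 2 v(0, 1): A2/D4 P4 untreated
  -> R4 @ bar 4 tick 2 v(0, 1): B2/F3 TT untreated
  -> R4 @ bar 5 tick 0 v(0, 1): G2/F3 m7 untreated
  -> R7 @ bar 5 tick 2 v(1,): F3->B2 leap 6st
  -> R3 @ bar 7 tick 0 v(0, 1): D3 above C3
  -> R4 @ bar 7 tick 0 v(0, 1): D3/C3 M2 untreated
  -> R7 @ bar 7 tick 0 v(0,): E2->D3 leap 10st
  -> R8 @ bar 7 tick 0 v(0, 1): penult M2 not 3rd/6th
  -> R3 @ bar 7 tick 1 v(0, 1): D3 above C3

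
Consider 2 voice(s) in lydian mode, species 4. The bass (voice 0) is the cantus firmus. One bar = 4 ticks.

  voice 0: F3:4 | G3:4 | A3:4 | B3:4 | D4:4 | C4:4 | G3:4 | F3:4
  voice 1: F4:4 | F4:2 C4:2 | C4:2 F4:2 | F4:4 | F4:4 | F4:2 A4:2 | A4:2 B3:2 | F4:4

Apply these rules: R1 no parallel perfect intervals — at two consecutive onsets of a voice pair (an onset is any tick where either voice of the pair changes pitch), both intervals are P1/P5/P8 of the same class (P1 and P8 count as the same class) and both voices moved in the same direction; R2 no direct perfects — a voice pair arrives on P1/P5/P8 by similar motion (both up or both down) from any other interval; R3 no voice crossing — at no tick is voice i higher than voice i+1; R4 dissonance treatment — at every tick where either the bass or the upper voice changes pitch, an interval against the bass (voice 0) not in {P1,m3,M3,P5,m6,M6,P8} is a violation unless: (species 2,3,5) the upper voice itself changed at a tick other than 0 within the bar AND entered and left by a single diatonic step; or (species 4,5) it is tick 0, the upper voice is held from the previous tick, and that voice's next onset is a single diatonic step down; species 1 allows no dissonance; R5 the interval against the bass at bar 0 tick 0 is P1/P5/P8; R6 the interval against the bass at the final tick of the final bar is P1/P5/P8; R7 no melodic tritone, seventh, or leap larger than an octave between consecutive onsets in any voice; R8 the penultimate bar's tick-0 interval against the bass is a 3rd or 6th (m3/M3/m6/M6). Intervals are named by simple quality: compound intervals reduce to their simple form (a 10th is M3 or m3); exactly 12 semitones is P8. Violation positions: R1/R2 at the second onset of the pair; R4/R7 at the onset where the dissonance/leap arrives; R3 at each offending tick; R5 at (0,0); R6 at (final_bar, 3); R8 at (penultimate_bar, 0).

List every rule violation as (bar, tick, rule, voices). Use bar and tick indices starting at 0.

(1, 0, R4, (0, 1))
(1, 2, R4, (0, 1))
(3, 0, R4, (0, 1))
(5, 0, R4, (0, 1))
(6, 0, R4, (0, 1))
(6, 0, R8, (0, 1))
(6, 2, R7, (1,))
(7, 0, R7, (1,))

bar 0: v0=F3 v1=F4 downbeat P8
bar 1: v0=G3 v1=F4 downbeat m7
bar 2: v0=A3 v1=C4 downbeat m3
bar 3: v0=B3 v1=F4 downbeat TT
bar 4: v0=D4 v1=F4 downbeat m3
bar 5: v0=C4 v1=F4 downbeat P4
bar 6: v0=G3 v1=A4 downbeat M2
bar 7: v0=F3 v1=F4 downbeat P8
  -> R4 @ bar 1 tick 0 v(0, 1): G3/F4 m7 untreated
  -> R4 @ bar 1 tick 2 v(0, 1): G3/C4 P4 untreated
  -> R4 @ bar 3 tick 0 v(0, 1): B3/F4 TT untreated
  -> R4 @ bar 5 tick 0 v(0, 1): C4/F4 P4 untreated
  -> R4 @ bar 6 tick 0 v(0, 1): G3/A4 M2 untreated
  -> R8 @ bar 6 tick 0 v(0, 1): penult M2 not 3rd/6th
  -> R7 @ bar 6 tick 2 v(1,): A4->B3 leap 10st
  -> R7 @ bar 7 tick 0 v(1,): B3->F4 leap 6st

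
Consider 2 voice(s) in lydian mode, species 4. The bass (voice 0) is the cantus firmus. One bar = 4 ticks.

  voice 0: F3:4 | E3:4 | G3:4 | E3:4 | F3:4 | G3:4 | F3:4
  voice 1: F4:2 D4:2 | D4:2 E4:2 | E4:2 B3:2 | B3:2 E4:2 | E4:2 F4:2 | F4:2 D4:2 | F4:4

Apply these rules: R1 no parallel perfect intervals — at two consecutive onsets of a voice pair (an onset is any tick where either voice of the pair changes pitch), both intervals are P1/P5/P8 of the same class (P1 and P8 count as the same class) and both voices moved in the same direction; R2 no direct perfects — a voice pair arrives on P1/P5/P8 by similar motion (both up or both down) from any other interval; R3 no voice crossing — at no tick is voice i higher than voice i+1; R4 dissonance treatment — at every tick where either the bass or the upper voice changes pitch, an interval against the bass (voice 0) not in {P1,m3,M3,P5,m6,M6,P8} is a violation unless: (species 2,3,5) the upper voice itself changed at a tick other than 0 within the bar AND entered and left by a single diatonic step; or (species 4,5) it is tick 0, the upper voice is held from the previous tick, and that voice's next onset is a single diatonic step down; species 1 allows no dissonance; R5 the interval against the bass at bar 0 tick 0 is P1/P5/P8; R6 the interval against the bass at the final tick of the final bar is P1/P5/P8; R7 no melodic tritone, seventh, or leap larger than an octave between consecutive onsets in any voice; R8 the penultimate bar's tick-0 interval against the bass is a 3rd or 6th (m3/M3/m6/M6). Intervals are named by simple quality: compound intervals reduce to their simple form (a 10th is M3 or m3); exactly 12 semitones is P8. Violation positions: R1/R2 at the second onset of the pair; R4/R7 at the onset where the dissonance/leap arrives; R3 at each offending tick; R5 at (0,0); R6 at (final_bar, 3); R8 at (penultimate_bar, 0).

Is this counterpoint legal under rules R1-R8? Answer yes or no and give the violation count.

No (4 violations)

bar 0: v0=F3 v1=F4 (P8)
bar 1: v0=E3 v1=D4 (m7)
bar 2: v0=G3 v1=E4 (M6)
bar 3: v0=E3 v1=B3 (P5)
bar 4: v0=F3 v1=E4 (M7)
bar 5: v0=G3 v1=F4 (m7)
bar 6: v0=F3 v1=F4 (P8)
  R4 @ bar1.0: E3/D4 m7 untreated
  R4 @ bar4.0: F3/E4 M7 untreated
  R4 @ bar5.0: G3/F4 m7 untreated
  R8 @ bar5.0: penult m7 not 3rd/6th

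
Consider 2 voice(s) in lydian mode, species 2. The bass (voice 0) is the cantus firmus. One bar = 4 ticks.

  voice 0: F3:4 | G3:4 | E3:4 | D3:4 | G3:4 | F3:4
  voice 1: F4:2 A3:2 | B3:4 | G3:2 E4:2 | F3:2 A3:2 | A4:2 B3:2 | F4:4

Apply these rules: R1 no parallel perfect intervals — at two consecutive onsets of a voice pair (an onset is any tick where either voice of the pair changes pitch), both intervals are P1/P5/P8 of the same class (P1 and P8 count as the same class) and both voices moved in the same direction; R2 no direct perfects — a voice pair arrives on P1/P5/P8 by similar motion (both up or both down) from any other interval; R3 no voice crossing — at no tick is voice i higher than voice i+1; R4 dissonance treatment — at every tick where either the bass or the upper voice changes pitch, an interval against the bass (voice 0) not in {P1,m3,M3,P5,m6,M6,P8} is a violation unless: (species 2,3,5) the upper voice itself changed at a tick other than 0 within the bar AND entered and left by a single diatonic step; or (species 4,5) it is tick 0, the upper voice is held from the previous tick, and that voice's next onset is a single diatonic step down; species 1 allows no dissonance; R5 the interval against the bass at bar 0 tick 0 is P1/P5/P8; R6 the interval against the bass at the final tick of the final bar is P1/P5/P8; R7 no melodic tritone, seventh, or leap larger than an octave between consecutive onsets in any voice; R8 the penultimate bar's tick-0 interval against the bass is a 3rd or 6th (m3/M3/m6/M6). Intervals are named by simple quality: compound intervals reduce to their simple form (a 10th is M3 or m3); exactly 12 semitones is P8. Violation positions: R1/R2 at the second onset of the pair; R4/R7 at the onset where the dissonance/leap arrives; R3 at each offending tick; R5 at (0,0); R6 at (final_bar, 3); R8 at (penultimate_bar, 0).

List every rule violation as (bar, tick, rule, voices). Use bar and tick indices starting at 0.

(3, 0, R7, (1,))
(4, 0, R4, (0, 1))
(4, 0, R8, (0, 1))
(4, 2, R7, (1,))
(5, 0, R7, (1,))

bar 0: v0=F3 v1=F4 downbeat P8
bar 1: v0=G3 v1=B3 downbeat M3
bar 2: v0=E3 v1=G3 downbeat m3
bar 3: v0=D3 v1=F3 downbeat m3
bar 4: v0=G3 v1=A4 downbeat M2
bar 5: v0=F3 v1=F4 downbeat P8
  -> R7 @ bar 3 tick 0 v(1,): E4->F3 leap 11st
  -> R4 @ bar 4 tick 0 v(0, 1): G3/A4 M2 untreated
  -> R8 @ bar 4 tick 0 v(0, 1): penult M2 not 3rd/6th
  -> R7 @ bar 4 tick 2 v(1,): A4->B3 leap 10st
  -> R7 @ bar 5 tick 0 v(1,): B3->F4 leap 6st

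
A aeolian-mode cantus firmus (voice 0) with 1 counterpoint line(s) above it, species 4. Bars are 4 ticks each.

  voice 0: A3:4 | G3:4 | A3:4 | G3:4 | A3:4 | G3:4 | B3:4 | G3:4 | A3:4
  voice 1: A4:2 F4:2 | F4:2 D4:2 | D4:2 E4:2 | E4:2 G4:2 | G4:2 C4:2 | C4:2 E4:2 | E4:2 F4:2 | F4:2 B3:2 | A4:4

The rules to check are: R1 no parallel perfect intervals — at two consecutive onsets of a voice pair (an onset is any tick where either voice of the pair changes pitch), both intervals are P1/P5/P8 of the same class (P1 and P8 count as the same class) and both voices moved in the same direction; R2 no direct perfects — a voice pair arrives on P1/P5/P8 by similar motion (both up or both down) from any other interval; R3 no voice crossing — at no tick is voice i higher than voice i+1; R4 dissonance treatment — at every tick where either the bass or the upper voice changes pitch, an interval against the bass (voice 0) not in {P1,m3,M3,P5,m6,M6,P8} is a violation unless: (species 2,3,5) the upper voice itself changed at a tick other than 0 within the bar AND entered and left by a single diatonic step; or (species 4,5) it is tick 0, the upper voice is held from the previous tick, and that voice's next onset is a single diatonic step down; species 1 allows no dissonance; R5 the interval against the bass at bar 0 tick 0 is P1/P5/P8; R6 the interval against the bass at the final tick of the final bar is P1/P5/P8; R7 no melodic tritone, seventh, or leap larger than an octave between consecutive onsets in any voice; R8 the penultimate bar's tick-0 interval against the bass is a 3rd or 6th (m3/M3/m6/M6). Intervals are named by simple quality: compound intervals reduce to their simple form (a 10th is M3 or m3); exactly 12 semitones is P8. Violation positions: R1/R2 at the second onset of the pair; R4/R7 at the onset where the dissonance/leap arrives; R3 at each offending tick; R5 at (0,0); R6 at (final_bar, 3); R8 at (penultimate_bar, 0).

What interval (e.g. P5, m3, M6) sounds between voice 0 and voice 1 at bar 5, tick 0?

voice 0=G3 voice 1=C4 -> P4

P4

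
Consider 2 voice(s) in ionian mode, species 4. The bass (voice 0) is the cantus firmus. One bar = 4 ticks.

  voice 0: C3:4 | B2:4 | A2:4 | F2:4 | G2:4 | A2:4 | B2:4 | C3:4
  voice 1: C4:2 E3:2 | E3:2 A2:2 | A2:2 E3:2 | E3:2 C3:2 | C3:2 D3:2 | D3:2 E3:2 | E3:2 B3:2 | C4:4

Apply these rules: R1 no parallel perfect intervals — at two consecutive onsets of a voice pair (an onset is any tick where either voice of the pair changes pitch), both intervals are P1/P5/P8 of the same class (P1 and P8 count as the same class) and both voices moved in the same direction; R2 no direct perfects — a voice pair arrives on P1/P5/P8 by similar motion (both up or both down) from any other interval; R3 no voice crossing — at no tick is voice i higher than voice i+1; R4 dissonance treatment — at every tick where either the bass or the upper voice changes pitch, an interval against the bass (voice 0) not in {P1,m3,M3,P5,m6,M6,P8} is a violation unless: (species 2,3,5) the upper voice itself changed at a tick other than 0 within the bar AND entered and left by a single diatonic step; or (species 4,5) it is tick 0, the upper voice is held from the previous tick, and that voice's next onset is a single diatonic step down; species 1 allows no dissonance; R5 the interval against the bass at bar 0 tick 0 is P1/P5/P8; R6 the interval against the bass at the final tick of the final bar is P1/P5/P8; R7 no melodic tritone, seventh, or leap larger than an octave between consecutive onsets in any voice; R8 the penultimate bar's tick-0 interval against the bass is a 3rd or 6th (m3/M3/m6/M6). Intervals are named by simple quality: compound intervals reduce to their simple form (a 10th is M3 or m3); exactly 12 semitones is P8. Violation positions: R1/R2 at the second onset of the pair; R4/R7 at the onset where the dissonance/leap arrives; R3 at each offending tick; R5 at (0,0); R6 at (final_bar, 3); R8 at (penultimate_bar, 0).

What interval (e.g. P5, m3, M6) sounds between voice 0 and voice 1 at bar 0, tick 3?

voice 0=C3 voice 1=E3 -> M3

M3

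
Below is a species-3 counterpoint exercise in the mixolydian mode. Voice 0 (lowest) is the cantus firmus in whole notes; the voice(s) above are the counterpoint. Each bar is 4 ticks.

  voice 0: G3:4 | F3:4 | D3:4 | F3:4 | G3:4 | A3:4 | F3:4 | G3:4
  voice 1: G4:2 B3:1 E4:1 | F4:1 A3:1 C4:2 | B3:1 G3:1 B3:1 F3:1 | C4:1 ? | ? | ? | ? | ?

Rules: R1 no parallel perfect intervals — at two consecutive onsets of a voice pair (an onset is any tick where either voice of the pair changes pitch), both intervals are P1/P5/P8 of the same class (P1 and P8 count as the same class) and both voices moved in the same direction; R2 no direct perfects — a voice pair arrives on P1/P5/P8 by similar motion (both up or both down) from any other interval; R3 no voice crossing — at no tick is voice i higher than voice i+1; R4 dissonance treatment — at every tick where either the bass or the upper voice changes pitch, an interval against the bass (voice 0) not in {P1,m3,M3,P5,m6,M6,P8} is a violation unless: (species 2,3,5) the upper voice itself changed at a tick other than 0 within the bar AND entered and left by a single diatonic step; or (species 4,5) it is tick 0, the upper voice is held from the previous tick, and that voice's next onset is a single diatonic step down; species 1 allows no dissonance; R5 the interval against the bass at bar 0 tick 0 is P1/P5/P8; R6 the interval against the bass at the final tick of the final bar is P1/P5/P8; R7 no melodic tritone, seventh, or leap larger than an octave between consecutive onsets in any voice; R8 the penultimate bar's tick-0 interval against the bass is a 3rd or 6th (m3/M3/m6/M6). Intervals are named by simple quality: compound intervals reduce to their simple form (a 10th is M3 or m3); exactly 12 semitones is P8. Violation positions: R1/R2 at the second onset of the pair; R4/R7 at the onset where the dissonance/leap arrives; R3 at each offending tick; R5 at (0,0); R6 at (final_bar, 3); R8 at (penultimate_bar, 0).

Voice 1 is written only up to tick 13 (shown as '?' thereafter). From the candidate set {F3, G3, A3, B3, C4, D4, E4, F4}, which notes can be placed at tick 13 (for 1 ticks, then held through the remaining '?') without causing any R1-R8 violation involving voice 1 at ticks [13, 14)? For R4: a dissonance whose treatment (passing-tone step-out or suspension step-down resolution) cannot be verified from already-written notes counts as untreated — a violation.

F3: legal
G3: violates R4
A3: legal
B3: violates R4
C4: legal
D4: legal
E4: violates R4
F4: legal

{A3, C4, D4, F3, F4}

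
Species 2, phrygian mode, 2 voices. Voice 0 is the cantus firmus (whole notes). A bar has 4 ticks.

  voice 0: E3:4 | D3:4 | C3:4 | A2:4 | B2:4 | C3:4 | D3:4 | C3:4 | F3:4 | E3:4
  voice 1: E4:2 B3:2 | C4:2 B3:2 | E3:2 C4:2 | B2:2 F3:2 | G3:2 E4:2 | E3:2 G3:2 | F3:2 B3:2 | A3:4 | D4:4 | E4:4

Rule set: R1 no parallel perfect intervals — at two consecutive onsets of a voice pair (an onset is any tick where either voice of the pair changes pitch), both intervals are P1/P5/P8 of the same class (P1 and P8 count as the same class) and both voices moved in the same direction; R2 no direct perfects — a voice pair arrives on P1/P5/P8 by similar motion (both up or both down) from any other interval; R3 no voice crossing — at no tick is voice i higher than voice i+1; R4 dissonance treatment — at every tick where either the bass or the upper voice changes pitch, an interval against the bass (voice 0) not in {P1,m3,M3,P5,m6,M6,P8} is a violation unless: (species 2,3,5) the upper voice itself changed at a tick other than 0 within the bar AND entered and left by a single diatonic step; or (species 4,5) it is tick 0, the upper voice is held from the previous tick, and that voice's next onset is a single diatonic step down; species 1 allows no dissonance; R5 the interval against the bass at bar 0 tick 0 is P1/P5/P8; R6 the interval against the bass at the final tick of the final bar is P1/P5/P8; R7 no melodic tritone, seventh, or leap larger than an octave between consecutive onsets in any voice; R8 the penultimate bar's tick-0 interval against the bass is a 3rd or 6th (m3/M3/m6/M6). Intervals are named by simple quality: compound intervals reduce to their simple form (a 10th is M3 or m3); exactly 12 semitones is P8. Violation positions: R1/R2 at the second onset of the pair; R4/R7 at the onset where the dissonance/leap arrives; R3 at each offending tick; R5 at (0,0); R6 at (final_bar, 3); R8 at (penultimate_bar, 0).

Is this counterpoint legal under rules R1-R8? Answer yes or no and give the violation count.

No (6 violations)

bar 0: v0=E3 v1=E4 (P8)
bar 1: v0=D3 v1=C4 (m7)
bar 2: v0=C3 v1=E3 (M3)
bar 3: v0=A2 v1=B2 (M2)
bar 4: v0=B2 v1=G3 (m6)
bar 5: v0=C3 v1=E3 (M3)
bar 6: v0=D3 v1=F3 (m3)
bar 7: v0=C3 v1=A3 (M6)
bar 8: v0=F3 v1=D4 (M6)
bar 9: v0=E3 v1=E4 (P8)
  R4 @ bar1.0: D3/C4 m7 untreated
  R4 @ bar3.0: A2/B2 M2 untreated
  R7 @ bar3.0: C4->B2 leap 13st
  R7 @ bar3.2: B2->F3 leap 6st
  R4 @ bar4.2: B2/E4 P4 untreated
  R7 @ bar6.2: F3->B3 leap 6st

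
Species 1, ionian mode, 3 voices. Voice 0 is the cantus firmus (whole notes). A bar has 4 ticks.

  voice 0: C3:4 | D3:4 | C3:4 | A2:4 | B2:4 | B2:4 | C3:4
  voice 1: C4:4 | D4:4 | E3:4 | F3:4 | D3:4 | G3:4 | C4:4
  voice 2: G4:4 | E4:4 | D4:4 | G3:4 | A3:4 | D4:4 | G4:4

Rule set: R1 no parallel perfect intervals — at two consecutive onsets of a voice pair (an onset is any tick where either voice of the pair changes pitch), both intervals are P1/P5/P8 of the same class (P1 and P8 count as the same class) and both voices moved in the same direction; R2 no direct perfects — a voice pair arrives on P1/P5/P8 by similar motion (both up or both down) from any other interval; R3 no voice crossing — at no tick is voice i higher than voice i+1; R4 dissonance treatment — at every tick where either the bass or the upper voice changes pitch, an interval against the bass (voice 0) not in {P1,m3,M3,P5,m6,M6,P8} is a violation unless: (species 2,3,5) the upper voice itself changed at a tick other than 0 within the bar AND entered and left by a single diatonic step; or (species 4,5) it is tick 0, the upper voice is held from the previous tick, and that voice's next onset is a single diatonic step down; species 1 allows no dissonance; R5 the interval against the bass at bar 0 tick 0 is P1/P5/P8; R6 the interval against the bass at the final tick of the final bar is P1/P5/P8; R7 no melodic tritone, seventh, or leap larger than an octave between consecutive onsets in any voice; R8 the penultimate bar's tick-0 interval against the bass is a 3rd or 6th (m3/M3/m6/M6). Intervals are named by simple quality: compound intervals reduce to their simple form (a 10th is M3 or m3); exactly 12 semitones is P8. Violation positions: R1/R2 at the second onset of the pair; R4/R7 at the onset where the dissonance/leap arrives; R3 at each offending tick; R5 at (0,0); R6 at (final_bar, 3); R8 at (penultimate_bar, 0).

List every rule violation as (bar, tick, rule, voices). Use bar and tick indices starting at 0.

(1, 0, R1, (0, 1))
(1, 0, R4, (0, 2))
(2, 0, R4, (0, 2))
(2, 0, R7, (1,))
(3, 0, R4, (0, 2))
(4, 0, R4, (0, 2))
(5, 0, R1, (1, 2))
(6, 0, R1, (1, 2))
(6, 0, R2, (0, 1))
(6, 0, R2, (0, 2))

bar 0: v0=C3 v1=C4 v2=G4 downbeat P5
bar 1: v0=D3 v1=D4 v2=E4 downbeat M2
bar 2: v0=C3 v1=E3 v2=D4 downbeat M2
bar 3: v0=A2 v1=F3 v2=G3 downbeat m7
bar 4: v0=B2 v1=D3 v2=A3 downbeat m7
bar 5: v0=B2 v1=G3 v2=D4 downbeat m3
bar 6: v0=C3 v1=C4 v2=G4 downbeat P5
  -> R1 @ bar 1 tick 0 v(0, 1): C3/C4 P8 -> D3/D4 P8 similar
  -> R4 @ bar 1 tick 0 v(0, 2): D3/E4 M2 untreated
  -> R4 @ bar 2 tick 0 v(0, 2): C3/D4 M2 untreated
  -> R7 @ bar 2 tick 0 v(1,): D4->E3 leap 10st
  -> R4 @ bar 3 tick 0 v(0, 2): A2/G3 m7 untreated
  -> R4 @ bar 4 tick 0 v(0, 2): B2/A3 m7 untreated
  -> R1 @ bar 5 tick 0 v(1, 2): D3/A3 P5 -> G3/D4 P5 similar
  -> R1 @ bar 6 tick 0 v(1, 2): G3/D4 P5 -> C4/G4 P5 similar
  -> R2 @ bar 6 tick 0 v(0, 1): B2/G3 m6 -> C3/C4 P8 similar
  -> R2 @ bar 6 tick 0 v(0, 2): B2/D4 m3 -> C3/G4 P5 similar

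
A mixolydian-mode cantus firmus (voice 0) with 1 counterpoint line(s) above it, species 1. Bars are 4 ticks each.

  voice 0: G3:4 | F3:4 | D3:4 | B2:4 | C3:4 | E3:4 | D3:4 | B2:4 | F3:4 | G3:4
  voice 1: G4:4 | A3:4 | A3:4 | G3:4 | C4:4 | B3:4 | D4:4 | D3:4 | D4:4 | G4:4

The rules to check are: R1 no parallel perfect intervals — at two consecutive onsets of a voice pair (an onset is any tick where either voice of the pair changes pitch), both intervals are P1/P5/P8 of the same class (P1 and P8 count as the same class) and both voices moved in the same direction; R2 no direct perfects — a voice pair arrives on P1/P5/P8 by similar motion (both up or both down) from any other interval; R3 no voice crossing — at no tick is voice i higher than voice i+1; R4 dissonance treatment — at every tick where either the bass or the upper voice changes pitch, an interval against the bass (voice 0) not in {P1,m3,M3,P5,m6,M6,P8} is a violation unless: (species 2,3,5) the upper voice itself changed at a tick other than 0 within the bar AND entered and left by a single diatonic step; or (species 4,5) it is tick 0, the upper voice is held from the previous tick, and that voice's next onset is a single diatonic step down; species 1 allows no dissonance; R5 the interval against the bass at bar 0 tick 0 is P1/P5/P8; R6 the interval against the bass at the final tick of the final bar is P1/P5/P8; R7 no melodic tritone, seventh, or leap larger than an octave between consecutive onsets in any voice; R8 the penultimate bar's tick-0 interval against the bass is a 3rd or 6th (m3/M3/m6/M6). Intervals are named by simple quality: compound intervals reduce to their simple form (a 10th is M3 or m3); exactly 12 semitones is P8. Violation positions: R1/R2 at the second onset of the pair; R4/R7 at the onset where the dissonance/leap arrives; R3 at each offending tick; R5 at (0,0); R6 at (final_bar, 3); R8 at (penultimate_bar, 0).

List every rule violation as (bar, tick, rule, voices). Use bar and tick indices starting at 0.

bar 0: v0=G3 v1=G4 downbeat P8
bar 1: v0=F3 v1=A3 downbeat M3
bar 2: v0=D3 v1=A3 downbeat P5
bar 3: v0=B2 v1=G3 downbeat m6
bar 4: v0=C3 v1=C4 downbeat P8
bar 5: v0=E3 v1=B3 downbeat P5
bar 6: v0=D3 v1=D4 downbeat P8
bar 7: v0=B2 v1=D3 downbeat m3
bar 8: v0=F3 v1=D4 downbeat M6
bar 9: v0=G3 v1=G4 downbeat P8
  -> R7 @ bar 1 tick 0 v(1,): G4->A3 leap 10st
  -> R2 @ bar 4 tick 0 v(0, 1): B2/G3 m6 -> C3/C4 P8 similar
  -> R7 @ bar 8 tick 0 v(0,): B2->F3 leap 6st
  -> R2 @ bar 9 tick 0 v(0, 1): F3/D4 M6 -> G3/G4 P8 similar

(1, 0, R7, (1,))
(4, 0, R2, (0, 1))
(8, 0, R7, (0,))
(9, 0, R2, (0, 1))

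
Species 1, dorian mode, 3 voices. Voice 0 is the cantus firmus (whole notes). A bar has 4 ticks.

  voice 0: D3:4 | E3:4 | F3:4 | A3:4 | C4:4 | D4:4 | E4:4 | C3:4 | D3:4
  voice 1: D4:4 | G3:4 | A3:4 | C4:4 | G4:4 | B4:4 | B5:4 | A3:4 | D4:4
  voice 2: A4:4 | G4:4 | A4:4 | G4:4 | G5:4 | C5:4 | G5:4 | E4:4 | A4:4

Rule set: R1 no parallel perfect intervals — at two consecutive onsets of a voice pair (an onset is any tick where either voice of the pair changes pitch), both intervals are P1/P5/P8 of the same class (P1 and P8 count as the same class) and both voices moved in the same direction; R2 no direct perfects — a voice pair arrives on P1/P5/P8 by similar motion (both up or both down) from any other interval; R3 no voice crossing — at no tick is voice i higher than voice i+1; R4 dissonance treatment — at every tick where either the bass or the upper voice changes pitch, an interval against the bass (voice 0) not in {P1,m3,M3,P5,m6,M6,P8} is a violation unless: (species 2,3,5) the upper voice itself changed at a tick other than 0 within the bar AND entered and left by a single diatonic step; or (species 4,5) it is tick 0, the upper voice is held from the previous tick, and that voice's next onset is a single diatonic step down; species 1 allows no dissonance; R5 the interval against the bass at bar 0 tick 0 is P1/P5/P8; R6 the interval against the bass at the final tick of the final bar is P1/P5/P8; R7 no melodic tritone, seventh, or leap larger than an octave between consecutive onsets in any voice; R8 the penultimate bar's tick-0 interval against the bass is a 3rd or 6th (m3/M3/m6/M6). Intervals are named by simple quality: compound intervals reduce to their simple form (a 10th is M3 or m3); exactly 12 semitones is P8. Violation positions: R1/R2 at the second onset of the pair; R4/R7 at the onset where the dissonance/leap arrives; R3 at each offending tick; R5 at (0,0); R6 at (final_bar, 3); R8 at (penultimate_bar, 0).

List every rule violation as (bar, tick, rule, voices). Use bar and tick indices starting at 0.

(1, 0, R2, (1, 2))
(2, 0, R1, (1, 2))
(3, 0, R4, (0, 2))
(4, 0, R2, (0, 1))
(4, 0, R2, (0, 2))
(4, 0, R2, (1, 2))
(5, 0, R4, (0, 2))
(6, 0, R2, (0, 1))
(6, 0, R3, (1, 2))
(6, 1, R3, (1, 2))
(6, 2, R3, (1, 2))
(6, 3, R3, (1, 2))
(7, 0, R2, (1, 2))
(7, 0, R7, (0,))
(7, 0, R7, (1,))
(7, 0, R7, (2,))
(8, 0, R1, (1, 2))
(8, 0, R2, (0, 1))
(8, 0, R2, (0, 2))

bar 0: v0=D3 v1=D4 v2=A4 downbeat P5
bar 1: v0=E3 v1=G3 v2=G4 downbeat m3
bar 2: v0=F3 v1=A3 v2=A4 downbeat M3
bar 3: v0=A3 v1=C4 v2=G4 downbeat m7
bar 4: v0=C4 v1=G4 v2=G5 downbeat P5
bar 5: v0=D4 v1=B4 v2=C5 downbeat m7
bar 6: v0=E4 v1=B5 v2=G5 downbeat m3
bar 7: v0=C3 v1=A3 v2=E4 downbeat M3
bar 8: v0=D3 v1=D4 v2=A4 downbeat P5
  -> R2 @ bar 1 tick 0 v(1, 2): D4/A4 P5 -> G3/G4 P8 similar
  -> R1 @ bar 2 tick 0 v(1, 2): G3/G4 P8 -> A3/A4 P8 similar
  -> R4 @ bar 3 tick 0 v(0, 2): A3/G4 m7 untreated
  -> R2 @ bar 4 tick 0 v(0, 1): A3/C4 m3 -> C4/G4 P5 similar
  -> R2 @ bar 4 tick 0 v(0, 2): A3/G4 m7 -> C4/G5 P5 similar
  -> R2 @ bar 4 tick 0 v(1, 2): C4/G4 P5 -> G4/G5 P8 similar
  -> R4 @ bar 5 tick 0 v(0, 2): D4/C5 m7 untreated
  -> R2 @ bar 6 tick 0 v(0, 1): D4/B4 M6 -> E4/B5 P5 similar
  -> R3 @ bar 6 tick 0 v(1, 2): B5 above G5
  -> R3 @ bar 6 tick 1 v(1, 2): B5 above G5
  -> R3 @ bar 6 tick 2 v(1, 2): B5 above G5
  -> R3 @ bar 6 tick 3 v(1, 2): B5 above G5
  -> R2 @ bar 7 tick 0 v(1, 2): B5/G5 M3 -> A3/E4 P5 similar
  -> R7 @ bar 7 tick 0 v(0,): E4->C3 leap 16st
  -> R7 @ bar 7 tick 0 v(1,): B5->A3 leap 26st
  -> R7 @ bar 7 tick 0 v(2,): G5->E4 leap 15st
  -> R1 @ bar 8 tick 0 v(1, 2): A3/E4 P5 -> D4/A4 P5 similar
  -> R2 @ bar 8 tick 0 v(0, 1): C3/A3 M6 -> D3/D4 P8 similar
  -> R2 @ bar 8 tick 0 v(0, 2): C3/E4 M3 -> D3/A4 P5 similar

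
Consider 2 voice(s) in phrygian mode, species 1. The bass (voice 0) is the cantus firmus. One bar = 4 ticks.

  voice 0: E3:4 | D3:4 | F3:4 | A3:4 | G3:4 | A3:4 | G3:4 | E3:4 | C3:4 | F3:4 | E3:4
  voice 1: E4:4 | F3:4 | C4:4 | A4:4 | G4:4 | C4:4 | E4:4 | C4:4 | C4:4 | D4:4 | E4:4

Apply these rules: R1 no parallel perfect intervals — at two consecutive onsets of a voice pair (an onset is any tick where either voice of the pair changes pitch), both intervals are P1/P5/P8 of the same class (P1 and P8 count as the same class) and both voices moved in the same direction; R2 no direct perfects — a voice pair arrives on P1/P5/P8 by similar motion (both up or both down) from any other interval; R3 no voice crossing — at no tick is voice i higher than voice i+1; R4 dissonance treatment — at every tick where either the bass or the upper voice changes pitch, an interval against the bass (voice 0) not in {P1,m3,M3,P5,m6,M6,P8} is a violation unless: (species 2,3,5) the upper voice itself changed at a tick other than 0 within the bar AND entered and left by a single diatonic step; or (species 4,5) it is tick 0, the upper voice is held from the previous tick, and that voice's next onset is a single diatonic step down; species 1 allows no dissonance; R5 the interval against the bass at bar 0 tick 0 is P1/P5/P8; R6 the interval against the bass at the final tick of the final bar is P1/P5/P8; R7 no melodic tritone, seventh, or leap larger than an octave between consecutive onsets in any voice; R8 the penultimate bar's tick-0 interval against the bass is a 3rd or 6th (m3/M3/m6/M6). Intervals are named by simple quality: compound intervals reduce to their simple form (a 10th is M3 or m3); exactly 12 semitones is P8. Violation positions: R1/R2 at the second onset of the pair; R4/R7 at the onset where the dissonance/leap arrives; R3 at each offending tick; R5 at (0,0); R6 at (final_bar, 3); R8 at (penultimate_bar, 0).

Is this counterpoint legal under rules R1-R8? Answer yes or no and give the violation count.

No (4 violations)

bar 0: v0=E3 v1=E4 (P8)
bar 1: v0=D3 v1=F3 (m3)
bar 2: v0=F3 v1=C4 (P5)
bar 3: v0=A3 v1=A4 (P8)
bar 4: v0=G3 v1=G4 (P8)
bar 5: v0=A3 v1=C4 (m3)
bar 6: v0=G3 v1=E4 (M6)
bar 7: v0=E3 v1=C4 (m6)
bar 8: v0=C3 v1=C4 (P8)
bar 9: v0=F3 v1=D4 (M6)
bar 10: v0=E3 v1=E4 (P8)
  R7 @ bar1.0: E4->F3 leap 11st
  R2 @ bar2.0: D3/F3 m3 -> F3/C4 P5 similar
  R2 @ bar3.0: F3/C4 P5 -> A3/A4 P8 similar
  R1 @ bar4.0: A3/A4 P8 -> G3/G4 P8 similar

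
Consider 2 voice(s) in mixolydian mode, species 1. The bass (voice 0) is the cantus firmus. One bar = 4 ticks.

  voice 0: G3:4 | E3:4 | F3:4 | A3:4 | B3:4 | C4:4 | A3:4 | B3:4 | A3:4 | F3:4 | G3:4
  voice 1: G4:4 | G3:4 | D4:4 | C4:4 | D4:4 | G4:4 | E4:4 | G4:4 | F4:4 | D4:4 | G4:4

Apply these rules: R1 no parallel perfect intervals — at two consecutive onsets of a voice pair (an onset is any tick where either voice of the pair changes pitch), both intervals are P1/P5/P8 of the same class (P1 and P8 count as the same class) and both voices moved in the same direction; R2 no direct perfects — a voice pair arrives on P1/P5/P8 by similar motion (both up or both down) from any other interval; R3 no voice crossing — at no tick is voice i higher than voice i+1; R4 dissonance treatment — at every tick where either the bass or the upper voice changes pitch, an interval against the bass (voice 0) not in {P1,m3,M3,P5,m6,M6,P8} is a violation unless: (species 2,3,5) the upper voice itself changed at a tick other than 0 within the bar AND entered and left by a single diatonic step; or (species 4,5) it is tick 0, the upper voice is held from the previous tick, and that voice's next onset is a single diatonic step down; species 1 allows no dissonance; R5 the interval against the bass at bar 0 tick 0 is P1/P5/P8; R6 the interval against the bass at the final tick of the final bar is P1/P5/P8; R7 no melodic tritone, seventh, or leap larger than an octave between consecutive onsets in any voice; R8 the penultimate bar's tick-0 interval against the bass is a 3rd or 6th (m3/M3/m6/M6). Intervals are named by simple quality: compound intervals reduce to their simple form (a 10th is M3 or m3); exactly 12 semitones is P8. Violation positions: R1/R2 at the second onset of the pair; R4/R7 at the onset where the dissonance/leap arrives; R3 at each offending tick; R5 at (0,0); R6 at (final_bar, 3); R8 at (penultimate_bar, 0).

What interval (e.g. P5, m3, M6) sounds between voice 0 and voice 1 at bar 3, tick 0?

voice 0=A3 voice 1=C4 -> m3

m3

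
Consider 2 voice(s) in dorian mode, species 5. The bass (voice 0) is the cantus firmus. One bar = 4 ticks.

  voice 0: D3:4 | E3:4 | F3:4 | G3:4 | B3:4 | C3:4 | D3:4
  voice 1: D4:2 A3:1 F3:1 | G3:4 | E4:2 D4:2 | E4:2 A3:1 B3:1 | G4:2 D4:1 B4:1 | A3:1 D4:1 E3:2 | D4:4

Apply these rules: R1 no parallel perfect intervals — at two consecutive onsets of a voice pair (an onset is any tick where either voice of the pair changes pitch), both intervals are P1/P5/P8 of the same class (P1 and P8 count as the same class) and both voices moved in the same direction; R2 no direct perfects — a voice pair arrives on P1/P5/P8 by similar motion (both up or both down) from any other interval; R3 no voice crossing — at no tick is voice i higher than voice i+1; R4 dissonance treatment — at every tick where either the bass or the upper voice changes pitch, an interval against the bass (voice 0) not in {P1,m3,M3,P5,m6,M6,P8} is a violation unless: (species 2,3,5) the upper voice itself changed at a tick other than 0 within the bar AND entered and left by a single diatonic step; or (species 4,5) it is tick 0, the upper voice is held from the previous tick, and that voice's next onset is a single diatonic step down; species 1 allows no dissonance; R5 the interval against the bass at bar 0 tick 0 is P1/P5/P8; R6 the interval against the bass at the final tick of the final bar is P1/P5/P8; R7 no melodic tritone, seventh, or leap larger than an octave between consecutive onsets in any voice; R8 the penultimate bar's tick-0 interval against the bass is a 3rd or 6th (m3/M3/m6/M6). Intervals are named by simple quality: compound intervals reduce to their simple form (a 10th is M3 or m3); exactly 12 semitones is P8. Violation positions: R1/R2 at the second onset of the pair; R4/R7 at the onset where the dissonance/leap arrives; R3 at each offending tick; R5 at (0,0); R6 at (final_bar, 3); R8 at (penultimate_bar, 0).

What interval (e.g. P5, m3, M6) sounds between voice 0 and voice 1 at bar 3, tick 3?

M3

voice 0=G3 voice 1=B3 -> M3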